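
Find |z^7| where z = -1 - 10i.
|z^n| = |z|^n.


|z| = sqrt(1+100) = sqrt(101) = 10.0499
|z^7| = |z|^7 = (sqrt(101))^7 = 101^3 * sqrt(101) = 1030301*sqrt(101)

|z^7| = 1030301*sqrt(101) ≈ 10354396.9023


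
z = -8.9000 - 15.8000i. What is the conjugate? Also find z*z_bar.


z_bar = -8.9000 + 15.8000i
z*z_bar = (-8.9)^2 + (-15.8)^2 = 79.21 + 249.64 = 328.85

z_bar = -8.9000 + 15.8000i, z*z_bar = 328.85


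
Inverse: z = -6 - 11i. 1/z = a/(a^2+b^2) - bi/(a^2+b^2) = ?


|z|^2 = 36+121 = 157
1/z = (-6 + 11i)/157

1/z = -0.0382 + 0.0701i


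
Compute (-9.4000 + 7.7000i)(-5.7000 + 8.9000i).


Real = -9.4*(-5.7) - 7.7*8.9 = 53.58 - 68.53 = -14.95
Imag = -9.4*8.9 - (5.7)*7.7 = -83.66 - (43.89) = -127.55

-14.9500 - 127.5500i


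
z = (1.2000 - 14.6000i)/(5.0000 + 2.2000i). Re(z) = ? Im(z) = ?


Multiply by conjugate: (1.2000 - 14.6000i)(5.0000 - 2.2000i) / (5^2 + 2.2^2)
Numerator real = 1.2*5 - (14.6)*2.2 = -26.12
Numerator imag = -14.6*5 - 1.2*2.2 = -75.64
Denominator = 29.84
Re(z) = -26.12/29.84 = -0.8753
Im(z) = -75.64/29.84 = -2.5349

Re(z) = -0.8753, Im(z) = -2.5349


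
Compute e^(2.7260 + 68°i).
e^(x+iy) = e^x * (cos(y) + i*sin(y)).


e^2.7260 = 15.2717
cos(68°) = 0.37461
sin(68°) = 0.927184
Real = 15.2717*0.37461 = 5.7209
Imag = 15.2717*0.927184 = 14.1597

5.7209 + 14.1597i


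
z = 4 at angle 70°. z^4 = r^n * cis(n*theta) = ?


r^4 = 4^4 = 256
n*theta = 4*70° = 280° = 280° (mod 360)
a = 256*cos(280°) = 44.4539
b = 256*sin(280°) = -252.1108

256 cis(280°) = 44.4539 - 252.1108i


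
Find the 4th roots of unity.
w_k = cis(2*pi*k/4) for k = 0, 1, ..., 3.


The 4th roots of unity are cis(360k/4°) for k=0..3
Angle step = 360/4 = 90°
Primitive root: cis(90°)
Primitive root = 0 + 1.0000i

4 roots at angles: 0°, 90°, 180°, 270°


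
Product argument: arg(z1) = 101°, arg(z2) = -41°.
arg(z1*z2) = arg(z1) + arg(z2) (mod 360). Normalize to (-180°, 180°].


arg(z1*z2) = 101° - 41° = 60°
Normalized to (-180°, 180°]: 60°

60°


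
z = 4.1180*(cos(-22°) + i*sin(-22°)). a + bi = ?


a = 4.1180*cos(-22°) = 4.1180*0.92718 = 3.8181
b = 4.1180*sin(-22°) = 4.1180*(-0.3746) = -1.5426

3.8181 - 1.5426i


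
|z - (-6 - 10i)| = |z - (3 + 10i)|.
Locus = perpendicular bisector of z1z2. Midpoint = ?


Equal distances means the locus is the perpendicular bisector of z1 and z2.
Midpoint = ((-6+3)/2, (-10+10)/2) = (-1.5000, 0)

Perpendicular bisector through (-1.5000, 0)


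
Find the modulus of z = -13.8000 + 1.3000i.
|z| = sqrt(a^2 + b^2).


|z| = sqrt((-13.8)^2 + 1.3^2) = sqrt(190.44 + 1.69) = sqrt(192.13) = 13.8611

|z| = 13.8611


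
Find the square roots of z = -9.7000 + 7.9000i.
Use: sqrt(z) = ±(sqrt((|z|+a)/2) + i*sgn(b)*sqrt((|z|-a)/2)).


|z| = sqrt(94.09+62.41) = 12.5100
sqrt((|z|+a)/2) = sqrt((12.5100+(-9.7))/2) = sqrt(1.4050) = 1.1853
sqrt((|z|-a)/2) = sqrt((12.5100-(-9.7))/2) = sqrt(11.1050) = 3.3324

±(1.1853 + 3.3324i) i.e. 1.1853 + 3.3324i and -1.1853 - 3.3324i


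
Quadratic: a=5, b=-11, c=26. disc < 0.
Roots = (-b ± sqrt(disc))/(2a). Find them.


disc = (-11)^2 - 4*5*26 = 121 - 520 = -399
sqrt(|disc|) = sqrt(399) = 19.9750
Real part = 11/(2*5) = 1.1000
Imag part = 19.9750/(2*5) = 1.9975

1.1000 ± 1.9975i


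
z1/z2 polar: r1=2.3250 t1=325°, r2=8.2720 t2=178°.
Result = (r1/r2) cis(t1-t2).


r = 2.3250 / 8.2720 = 0.2811
theta = 325° - 178° = 147° = 147° (mod 360)

0.2811 cis(147°)


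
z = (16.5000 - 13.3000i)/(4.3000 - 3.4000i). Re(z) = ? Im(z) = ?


Multiply by conjugate: (16.5000 - 13.3000i)(4.3000 + 3.4000i) / (4.3^2 + (-3.4)^2)
Numerator real = 16.5*4.3 - (13.3)*(-3.4) = 116.17
Numerator imag = -13.3*4.3 - 16.5*(-3.4) = -1.09
Denominator = 30.05
Re(z) = 116.17/30.05 = 3.8659
Im(z) = -1.09/30.05 = -0.0363

Re(z) = 3.8659, Im(z) = -0.0363


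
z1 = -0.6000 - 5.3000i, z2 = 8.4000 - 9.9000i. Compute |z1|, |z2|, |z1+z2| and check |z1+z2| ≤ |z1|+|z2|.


|z1| = sqrt((-0.6)^2 + (-5.3)^2) = sqrt(28.45) = 5.3339
|z2| = sqrt(8.4^2 + (-9.9)^2) = sqrt(168.57) = 12.9835
z1+z2 = 7.8000 - 15.2000i
|z1+z2| = sqrt(291.88) = 17.0845
|z1|+|z2| = 5.3339 + 12.9835 = 18.3174

|z1+z2| = 17.0845 ≤ |z1|+|z2| = 18.3174 (verified)


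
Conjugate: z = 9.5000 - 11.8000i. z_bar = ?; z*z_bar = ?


z_bar = 9.5000 + 11.8000i
z*z_bar = 9.5^2 + (-11.8)^2 = 90.25 + 139.24 = 229.49

z_bar = 9.5000 + 11.8000i, z*z_bar = 229.49


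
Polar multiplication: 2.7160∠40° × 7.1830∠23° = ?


r = 2.7160 * 7.1830 = 19.5090
theta = 40° + 23° = 63° = 63° (mod 360)

19.5090 cis(63°)


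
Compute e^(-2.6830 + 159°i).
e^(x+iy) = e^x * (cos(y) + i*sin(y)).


e^-2.6830 = 0.06836
cos(159°) = -0.9336
sin(159°) = 0.3584
Real = 0.06836*(-0.9336) = -0.0638
Imag = 0.06836*0.3584 = 0.0245

-0.0638 + 0.0245i


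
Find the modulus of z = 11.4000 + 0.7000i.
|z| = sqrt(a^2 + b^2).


|z| = sqrt(11.4^2 + 0.7^2) = sqrt(129.96 + 0.49) = sqrt(130.45) = 11.4215

|z| = 11.4215


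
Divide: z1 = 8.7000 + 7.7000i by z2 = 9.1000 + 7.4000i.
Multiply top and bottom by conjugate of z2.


Conjugate of z2 = 9.1000 - 7.4000i
Numerator: (8.7000 + 7.7000i)(9.1000 - 7.4000i) = 136.1500 + 5.6900i
Denominator: 9.1^2 + 7.4^2 = 137.57
Result = (136.1500 + 5.6900i)/137.57

0.9897 + 0.0414i


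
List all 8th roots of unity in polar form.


The 8th roots of unity are cis(360k/8°) for k=0..7
Angle step = 360/8 = 45°
Primitive root: cis(45°)
Primitive root = 0.7071 + 0.7071i

8 roots at angles: 0°, 45°, 90°, 135°, 180°, 225°, 270°, 315°


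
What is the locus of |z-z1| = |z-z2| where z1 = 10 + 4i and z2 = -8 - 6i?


Equal distances means the locus is the perpendicular bisector of z1 and z2.
Midpoint = ((10+(-8))/2, (4+(-6))/2) = (1.0000, -1.0000)

Perpendicular bisector through (1.0000, -1.0000)


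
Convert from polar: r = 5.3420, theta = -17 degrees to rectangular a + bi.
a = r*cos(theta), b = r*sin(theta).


a = 5.3420*cos(-17°) = 5.3420*0.9563 = 5.1086
b = 5.3420*sin(-17°) = 5.3420*(-0.29237) = -1.5618

5.1086 - 1.5618i


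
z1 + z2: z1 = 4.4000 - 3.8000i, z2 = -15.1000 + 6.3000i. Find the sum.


Real: 4.4 - 15.1 = -10.7
Imag: -3.8 + 6.3 = 2.5

-10.7000 + 2.5000i


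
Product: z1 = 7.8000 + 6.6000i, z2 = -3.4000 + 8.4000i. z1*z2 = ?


Real = 7.8*(-3.4) - 6.6*8.4 = -26.52 - 55.44 = -81.96
Imag = 7.8*8.4 - (3.4)*6.6 = 65.52 - (22.44) = 43.08

-81.9600 + 43.0800i


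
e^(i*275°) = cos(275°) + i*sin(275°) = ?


cos(275°) = 0.0872
sin(275°) = -0.9962

e^(i*275°) = 0.0872 - 0.9962i


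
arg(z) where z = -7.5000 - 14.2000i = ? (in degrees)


Re = -7.5, Im = -14.2
arg = atan2(-14.2, -7.5) = -117.8416 degrees

arg(z) = -117.8416 degrees


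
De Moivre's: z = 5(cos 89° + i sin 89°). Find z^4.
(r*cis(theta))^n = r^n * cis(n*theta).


r^4 = 5^4 = 625
n*theta = 4*89° = 356° = 356° (mod 360)
a = 625*cos(356°) = 623.4775
b = 625*sin(356°) = -43.5978

625 cis(356°) = 623.4775 - 43.5978i


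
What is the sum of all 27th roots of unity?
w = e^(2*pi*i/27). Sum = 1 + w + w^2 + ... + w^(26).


The sum of all 27th roots of unity is 0.
Geometric series: (1 - w^27)/(1 - w) = (1-1)/(1-w) = 0 since w^27 = 1, w ≠ 1.
Alternatively: coefficient of z^26 in z^27 - 1 is 0.

0


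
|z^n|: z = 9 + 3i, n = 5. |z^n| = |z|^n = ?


|z| = sqrt(81+9) = sqrt(90) = 9.4868
|z^5| = |z|^5 = (sqrt(90))^5 = 90^2 * sqrt(90) = 8100*sqrt(90)

|z^5| = 8100*sqrt(90) ≈ 76843.3471


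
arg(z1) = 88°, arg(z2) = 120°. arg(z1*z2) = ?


arg(z1*z2) = 88° + 120° = 208°
Normalized to (-180°, 180°]: -152°

-152°


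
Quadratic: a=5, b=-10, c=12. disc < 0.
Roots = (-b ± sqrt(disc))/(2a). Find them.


disc = (-10)^2 - 4*5*12 = 100 - 240 = -140
sqrt(|disc|) = sqrt(140) = 11.8322
Real part = 10/(2*5) = 1.0000
Imag part = 11.8322/(2*5) = 1.1832

1.0000 ± 1.1832i


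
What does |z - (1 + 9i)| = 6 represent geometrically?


|z - z0| = r is a circle with center z0 and radius r.
Center = (1, 9), radius = 6

Circle with center (1, 9) and radius 6


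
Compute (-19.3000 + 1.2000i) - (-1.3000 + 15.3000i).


Real: -19.3 + 1.3 = -18
Imag: 1.2 - 15.3 = -14.1

-18.0000 - 14.1000i


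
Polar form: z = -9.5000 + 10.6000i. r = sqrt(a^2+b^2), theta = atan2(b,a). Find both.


r = sqrt(90.25+112.36) = sqrt(202.61) = 14.2341
theta = atan2(10.6, -9.5) = 131.8675 degrees

r = 14.2341, theta = 131.8675 degrees


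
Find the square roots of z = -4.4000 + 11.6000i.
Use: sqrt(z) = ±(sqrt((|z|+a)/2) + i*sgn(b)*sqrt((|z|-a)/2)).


|z| = sqrt(19.36+134.56) = 12.4064
sqrt((|z|+a)/2) = sqrt((12.4064+(-4.4))/2) = sqrt(4.0032) = 2.0008
sqrt((|z|-a)/2) = sqrt((12.4064-(-4.4))/2) = sqrt(8.4032) = 2.8988

±(2.0008 + 2.8988i) i.e. 2.0008 + 2.8988i and -2.0008 - 2.8988i


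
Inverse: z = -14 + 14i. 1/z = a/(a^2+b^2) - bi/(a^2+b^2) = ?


|z|^2 = 196+196 = 392
1/z = (-14 - 14i)/392

1/z = -0.0357 - 0.0357i


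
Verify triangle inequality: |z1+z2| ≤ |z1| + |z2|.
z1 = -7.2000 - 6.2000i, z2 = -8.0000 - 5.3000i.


|z1| = sqrt((-7.2)^2 + (-6.2)^2) = sqrt(90.28) = 9.5016
|z2| = sqrt((-8)^2 + (-5.3)^2) = sqrt(92.09) = 9.5964
z1+z2 = -15.2000 - 11.5000i
|z1+z2| = sqrt(363.29) = 19.0602
|z1|+|z2| = 9.5016 + 9.5964 = 19.0980

|z1+z2| = 19.0602 ≤ |z1|+|z2| = 19.0980 (verified)


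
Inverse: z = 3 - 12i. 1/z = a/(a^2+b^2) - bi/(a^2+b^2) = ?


|z|^2 = 9+144 = 153
1/z = (3 + 12i)/153

1/z = 0.0196 + 0.0784i


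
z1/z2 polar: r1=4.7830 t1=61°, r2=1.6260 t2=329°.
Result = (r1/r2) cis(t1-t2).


r = 4.7830 / 1.6260 = 2.9416
theta = 61° - 329° = -268° = 92° (mod 360)

2.9416 cis(92°)


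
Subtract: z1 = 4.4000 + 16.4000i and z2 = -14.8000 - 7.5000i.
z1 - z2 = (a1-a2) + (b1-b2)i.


Real: 4.4 + 14.8 = 19.2
Imag: 16.4 + 7.5 = 23.9

19.2000 + 23.9000i


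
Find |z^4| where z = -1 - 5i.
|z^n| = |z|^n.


|z| = sqrt(1+25) = sqrt(26) = 5.0990
|z^4| = |z|^4 = (sqrt(26))^4 = 26^2 = 676

|z^4| = 676


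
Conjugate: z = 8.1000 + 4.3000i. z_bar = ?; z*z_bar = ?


z_bar = 8.1000 - 4.3000i
z*z_bar = 8.1^2 + 4.3^2 = 65.61 + 18.49 = 84.1

z_bar = 8.1000 - 4.3000i, z*z_bar = 84.1


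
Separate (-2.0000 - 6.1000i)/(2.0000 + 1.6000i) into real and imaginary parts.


Multiply by conjugate: (-2.0000 - 6.1000i)(2.0000 - 1.6000i) / (2^2 + 1.6^2)
Numerator real = -2*2 - (6.1)*1.6 = -13.76
Numerator imag = -6.1*2 - (-2)*1.6 = -9
Denominator = 6.56
Re(z) = -13.76/6.56 = -2.0976
Im(z) = -9/6.56 = -1.3720

Re(z) = -2.0976, Im(z) = -1.3720


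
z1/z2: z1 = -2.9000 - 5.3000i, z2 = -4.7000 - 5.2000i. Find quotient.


Conjugate of z2 = -4.7000 + 5.2000i
Numerator: (-2.9000 - 5.3000i)(-4.7000 + 5.2000i) = 41.1900 + 9.8300i
Denominator: (-4.7)^2 + (-5.2)^2 = 49.13
Result = (41.1900 + 9.8300i)/49.13

0.8384 + 0.2001i


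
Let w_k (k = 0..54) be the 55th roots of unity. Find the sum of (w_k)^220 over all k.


The roots are w_k = w^k with w = e^(2*pi*i/55), and (w^k)^220 = (w^220)^k.
So S = 1 + u + u^2 + ... + u^(54) with u = w^220.
220 = 4*55 + 0, so 220 is a multiple of 55 and u = (w^55)^4 = 1.
Every one of the 55 terms equals 1: S = 55

S = 55


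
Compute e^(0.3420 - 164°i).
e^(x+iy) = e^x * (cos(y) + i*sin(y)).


e^0.3420 = 1.40776
cos(-164°) = -0.96126
sin(-164°) = -0.2756
Real = 1.40776*(-0.96126) = -1.3532
Imag = 1.40776*(-0.2756) = -0.3880

-1.3532 - 0.3880i


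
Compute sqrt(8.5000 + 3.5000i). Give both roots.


|z| = sqrt(72.25+12.25) = 9.1924
sqrt((|z|+a)/2) = sqrt((9.1924+8.5)/2) = sqrt(8.8462) = 2.9743
sqrt((|z|-a)/2) = sqrt((9.1924-8.5)/2) = sqrt(0.3462) = 0.5884

±(2.9743 + 0.5884i) i.e. 2.9743 + 0.5884i and -2.9743 - 0.5884i


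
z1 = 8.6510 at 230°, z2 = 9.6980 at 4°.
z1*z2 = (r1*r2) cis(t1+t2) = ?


r = 8.6510 * 9.6980 = 83.8974
theta = 230° + 4° = 234° = 234° (mod 360)

83.8974 cis(234°)


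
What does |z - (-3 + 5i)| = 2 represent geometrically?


|z - z0| = r is a circle with center z0 and radius r.
Center = (-3, 5), radius = 2

Circle with center (-3, 5) and radius 2


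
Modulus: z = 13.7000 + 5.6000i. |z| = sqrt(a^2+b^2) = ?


|z| = sqrt(13.7^2 + 5.6^2) = sqrt(187.69 + 31.36) = sqrt(219.05) = 14.8003

|z| = 14.8003


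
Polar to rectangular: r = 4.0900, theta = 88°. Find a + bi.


a = 4.0900*cos(88°) = 4.0900*0.0349 = 0.1427
b = 4.0900*sin(88°) = 4.0900*0.9994 = 4.0875

0.1427 + 4.0875i


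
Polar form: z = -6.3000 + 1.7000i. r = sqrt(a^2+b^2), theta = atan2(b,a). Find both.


r = sqrt(39.69+2.89) = sqrt(42.58) = 6.5253
theta = atan2(1.7, -6.3) = 164.8989 degrees

r = 6.5253, theta = 164.8989 degrees


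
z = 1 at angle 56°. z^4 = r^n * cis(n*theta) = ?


r^4 = 1^4 = 1
n*theta = 4*56° = 224° = 224° (mod 360)
a = 1*cos(224°) = -0.7193
b = 1*sin(224°) = -0.6947

1 cis(224°) = -0.7193 - 0.6947i


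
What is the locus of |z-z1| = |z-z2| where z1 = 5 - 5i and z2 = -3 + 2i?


Equal distances means the locus is the perpendicular bisector of z1 and z2.
Midpoint = ((5+(-3))/2, (-5+2)/2) = (1.0000, -1.5000)

Perpendicular bisector through (1.0000, -1.5000)


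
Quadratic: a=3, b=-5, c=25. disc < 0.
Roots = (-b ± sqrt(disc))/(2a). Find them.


disc = (-5)^2 - 4*3*25 = 25 - 300 = -275
sqrt(|disc|) = sqrt(275) = 16.5831
Real part = 5/(2*3) = 0.8333
Imag part = 16.5831/(2*3) = 2.7639

0.8333 ± 2.7639i


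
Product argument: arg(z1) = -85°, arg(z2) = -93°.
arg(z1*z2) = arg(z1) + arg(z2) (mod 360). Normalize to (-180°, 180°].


arg(z1*z2) = -85° - 93° = -178°
Normalized to (-180°, 180°]: -178°

-178°


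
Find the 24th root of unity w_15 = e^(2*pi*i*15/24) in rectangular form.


Angle = 360*15/24 = 225°
a = cos(225°) = -0.7071
b = sin(225°) = -0.7071

-0.7071 - 0.7071i


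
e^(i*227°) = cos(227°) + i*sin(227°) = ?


cos(227°) = -0.6820
sin(227°) = -0.7314

e^(i*227°) = -0.6820 - 0.7314i


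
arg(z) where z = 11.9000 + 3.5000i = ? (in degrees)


Re = 11.9, Im = 3.5
arg = atan2(3.5, 11.9) = 16.3895 degrees

arg(z) = 16.3895 degrees


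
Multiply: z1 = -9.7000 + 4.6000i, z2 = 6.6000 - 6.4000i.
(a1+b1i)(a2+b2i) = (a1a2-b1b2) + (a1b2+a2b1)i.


Real = -9.7*6.6 - 4.6*(-6.4) = -64.02 - (-29.44) = -34.58
Imag = -9.7*(-6.4) + 6.6*4.6 = 62.08 + 30.36 = 92.44

-34.5800 + 92.4400i


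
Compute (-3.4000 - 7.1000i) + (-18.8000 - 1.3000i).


Real: -3.4 - 18.8 = -22.2
Imag: -7.1 - 1.3 = -8.4

-22.2000 - 8.4000i


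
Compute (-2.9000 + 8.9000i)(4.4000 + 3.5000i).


Real = -2.9*4.4 - 8.9*3.5 = -12.76 - 31.15 = -43.91
Imag = -2.9*3.5 + 4.4*8.9 = -10.15 + 39.16 = 29.01

-43.9100 + 29.0100i


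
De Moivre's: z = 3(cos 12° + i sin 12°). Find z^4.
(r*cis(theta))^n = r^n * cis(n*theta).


r^4 = 3^4 = 81
n*theta = 4*12° = 48° = 48° (mod 360)
a = 81*cos(48°) = 54.1996
b = 81*sin(48°) = 60.1947

81 cis(48°) = 54.1996 + 60.1947i


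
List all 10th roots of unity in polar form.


The 10th roots of unity are cis(360k/10°) for k=0..9
Angle step = 360/10 = 36°
Primitive root: cis(36°)
Primitive root = 0.8090 + 0.5878i

10 roots at angles: 0°, 36°, 72°, 108°, 144°, 180°, 216°, 252°, 288°, 324°


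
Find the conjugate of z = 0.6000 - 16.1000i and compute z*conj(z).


z_bar = 0.6000 + 16.1000i
z*z_bar = 0.6^2 + (-16.1)^2 = 0.36 + 259.21 = 259.57

z_bar = 0.6000 + 16.1000i, z*z_bar = 259.57


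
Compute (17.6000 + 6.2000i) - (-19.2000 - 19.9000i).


Real: 17.6 + 19.2 = 36.8
Imag: 6.2 + 19.9 = 26.1

36.8000 + 26.1000i


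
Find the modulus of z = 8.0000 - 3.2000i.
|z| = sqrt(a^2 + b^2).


|z| = sqrt(8^2 + (-3.2)^2) = sqrt(64 + 10.24) = sqrt(74.24) = 8.6163

|z| = 8.6163


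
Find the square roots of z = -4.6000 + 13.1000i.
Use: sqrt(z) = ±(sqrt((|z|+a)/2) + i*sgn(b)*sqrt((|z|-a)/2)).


|z| = sqrt(21.16+171.61) = 13.8842
sqrt((|z|+a)/2) = sqrt((13.8842+(-4.6))/2) = sqrt(4.6421) = 2.1545
sqrt((|z|-a)/2) = sqrt((13.8842-(-4.6))/2) = sqrt(9.2421) = 3.0401

±(2.1545 + 3.0401i) i.e. 2.1545 + 3.0401i and -2.1545 - 3.0401i


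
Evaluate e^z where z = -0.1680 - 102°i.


e^-0.1680 = 0.8454
cos(-102°) = -0.2079
sin(-102°) = -0.9781
Real = 0.8454*(-0.2079) = -0.1758
Imag = 0.8454*(-0.9781) = -0.8269

-0.1758 - 0.8269i


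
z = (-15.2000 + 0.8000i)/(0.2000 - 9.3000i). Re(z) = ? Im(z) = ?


Multiply by conjugate: (-15.2000 + 0.8000i)(0.2000 + 9.3000i) / (0.2^2 + (-9.3)^2)
Numerator real = -15.2*0.2 + 0.8*(-9.3) = -10.48
Numerator imag = 0.8*0.2 - (-15.2)*(-9.3) = -141.2
Denominator = 86.53
Re(z) = -10.48/86.53 = -0.1211
Im(z) = -141.2/86.53 = -1.6318

Re(z) = -0.1211, Im(z) = -1.6318


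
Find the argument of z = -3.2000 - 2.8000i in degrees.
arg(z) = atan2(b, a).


Re = -3.2, Im = -2.8
arg = atan2(-2.8, -3.2) = -138.8141 degrees

arg(z) = -138.8141 degrees


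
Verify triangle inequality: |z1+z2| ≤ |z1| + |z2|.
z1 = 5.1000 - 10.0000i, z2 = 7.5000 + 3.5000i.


|z1| = sqrt(5.1^2 + (-10)^2) = sqrt(126.01) = 11.2254
|z2| = sqrt(7.5^2 + 3.5^2) = sqrt(68.5) = 8.2765
z1+z2 = 12.6000 - 6.5000i
|z1+z2| = sqrt(201.01) = 14.1778
|z1|+|z2| = 11.2254 + 8.2765 = 19.5019

|z1+z2| = 14.1778 ≤ |z1|+|z2| = 19.5019 (verified)


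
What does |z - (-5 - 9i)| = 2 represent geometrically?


|z - z0| = r is a circle with center z0 and radius r.
Center = (-5, -9), radius = 2

Circle with center (-5, -9) and radius 2


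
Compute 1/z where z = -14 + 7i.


|z|^2 = 196+49 = 245
1/z = (-14 - 7i)/245

1/z = -0.0571 - 0.0286i


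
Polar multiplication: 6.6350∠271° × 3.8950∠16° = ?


r = 6.6350 * 3.8950 = 25.8433
theta = 271° + 16° = 287° = 287° (mod 360)

25.8433 cis(287°)


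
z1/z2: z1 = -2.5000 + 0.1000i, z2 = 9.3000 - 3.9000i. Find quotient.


Conjugate of z2 = 9.3000 + 3.9000i
Numerator: (-2.5000 + 0.1000i)(9.3000 + 3.9000i) = -23.6400 - 8.8200i
Denominator: 9.3^2 + (-3.9)^2 = 101.7
Result = (-23.6400 - 8.8200i)/101.7

-0.2324 - 0.0867i


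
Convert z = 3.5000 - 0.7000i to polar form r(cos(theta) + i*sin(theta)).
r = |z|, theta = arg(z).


r = sqrt(12.25+0.49) = sqrt(12.74) = 3.5693
theta = atan2(-0.7, 3.5) = -11.3099 degrees

r = 3.5693, theta = -11.3099 degrees


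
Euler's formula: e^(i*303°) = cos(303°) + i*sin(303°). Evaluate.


cos(303°) = 0.5446
sin(303°) = -0.8387

e^(i*303°) = 0.5446 - 0.8387i


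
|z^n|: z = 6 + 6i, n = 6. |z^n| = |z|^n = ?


|z| = sqrt(36+36) = sqrt(72) = 8.4853
|z^6| = |z|^6 = (sqrt(72))^6 = 72^3 = 373248

|z^6| = 373248


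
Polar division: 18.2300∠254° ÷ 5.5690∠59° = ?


r = 18.2300 / 5.5690 = 3.2735
theta = 254° - 59° = 195° = 195° (mod 360)

3.2735 cis(195°)


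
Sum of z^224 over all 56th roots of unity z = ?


The roots are w_k = w^k with w = e^(2*pi*i/56), and (w^k)^224 = (w^224)^k.
So S = 1 + u + u^2 + ... + u^(55) with u = w^224.
224 = 4*56 + 0, so 224 is a multiple of 56 and u = (w^56)^4 = 1.
Every one of the 56 terms equals 1: S = 56

S = 56


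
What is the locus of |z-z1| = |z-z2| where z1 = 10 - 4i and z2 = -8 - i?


Equal distances means the locus is the perpendicular bisector of z1 and z2.
Midpoint = ((10+(-8))/2, (-4+(-1))/2) = (1.0000, -2.5000)

Perpendicular bisector through (1.0000, -2.5000)


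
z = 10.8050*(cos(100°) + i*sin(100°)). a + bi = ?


a = 10.8050*cos(100°) = 10.8050*(-0.17365) = -1.8763
b = 10.8050*sin(100°) = 10.8050*0.9848 = 10.6408

-1.8763 + 10.6408i


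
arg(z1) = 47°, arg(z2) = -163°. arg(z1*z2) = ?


arg(z1*z2) = 47° - 163° = -116°
Normalized to (-180°, 180°]: -116°

-116°


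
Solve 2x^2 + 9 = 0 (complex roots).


disc = 0^2 - 4*2*9 = 0 - 72 = -72
sqrt(|disc|) = sqrt(72) = 8.4853
Real part = 0/(2*2) = 0
Imag part = 8.4853/(2*2) = 2.1213

0 ± 2.1213i


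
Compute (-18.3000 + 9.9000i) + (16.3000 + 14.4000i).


Real: -18.3 + 16.3 = -2
Imag: 9.9 + 14.4 = 24.3

-2.0000 + 24.3000i


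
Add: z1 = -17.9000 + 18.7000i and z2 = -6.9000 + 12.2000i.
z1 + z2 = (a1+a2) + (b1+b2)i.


Real: -17.9 - 6.9 = -24.8
Imag: 18.7 + 12.2 = 30.9

-24.8000 + 30.9000i


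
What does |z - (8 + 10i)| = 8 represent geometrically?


|z - z0| = r is a circle with center z0 and radius r.
Center = (8, 10), radius = 8

Circle with center (8, 10) and radius 8


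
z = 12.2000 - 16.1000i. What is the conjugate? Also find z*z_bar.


z_bar = 12.2000 + 16.1000i
z*z_bar = 12.2^2 + (-16.1)^2 = 148.84 + 259.21 = 408.05

z_bar = 12.2000 + 16.1000i, z*z_bar = 408.05


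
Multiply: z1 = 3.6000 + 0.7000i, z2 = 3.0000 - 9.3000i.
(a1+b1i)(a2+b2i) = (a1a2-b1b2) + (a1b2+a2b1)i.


Real = 3.6*3 - 0.7*(-9.3) = 10.8 - (-6.51) = 17.31
Imag = 3.6*(-9.3) + 3*0.7 = -33.48 + 2.1 = -31.38

17.3100 - 31.3800i


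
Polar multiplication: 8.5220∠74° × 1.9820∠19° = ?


r = 8.5220 * 1.9820 = 16.8906
theta = 74° + 19° = 93° = 93° (mod 360)

16.8906 cis(93°)


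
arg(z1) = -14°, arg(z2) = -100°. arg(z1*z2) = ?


arg(z1*z2) = -14° - 100° = -114°
Normalized to (-180°, 180°]: -114°

-114°


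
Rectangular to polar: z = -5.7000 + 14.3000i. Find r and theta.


r = sqrt(32.49+204.49) = sqrt(236.98) = 15.3942
theta = atan2(14.3, -5.7) = 111.7323 degrees

r = 15.3942, theta = 111.7323 degrees


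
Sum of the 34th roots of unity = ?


The sum of all 34th roots of unity is 0.
Geometric series: (1 - w^34)/(1 - w) = (1-1)/(1-w) = 0 since w^34 = 1, w ≠ 1.
Alternatively: coefficient of z^33 in z^34 - 1 is 0.

0


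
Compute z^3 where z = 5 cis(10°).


r^3 = 5^3 = 125
n*theta = 3*10° = 30° = 30° (mod 360)
a = 125*cos(30°) = 108.2532
b = 125*sin(30°) = 62.5000

125 cis(30°) = 108.2532 + 62.5000i


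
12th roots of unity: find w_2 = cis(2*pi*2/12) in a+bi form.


Angle = 360*2/12 = 60°
a = cos(60°) = 0.5000
b = sin(60°) = 0.8660

0.5000 + 0.8660i


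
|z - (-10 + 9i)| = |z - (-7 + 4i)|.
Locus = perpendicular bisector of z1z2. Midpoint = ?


Equal distances means the locus is the perpendicular bisector of z1 and z2.
Midpoint = ((-10+(-7))/2, (9+4)/2) = (-8.5000, 6.5000)

Perpendicular bisector through (-8.5000, 6.5000)


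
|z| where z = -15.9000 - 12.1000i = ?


|z| = sqrt((-15.9)^2 + (-12.1)^2) = sqrt(252.81 + 146.41) = sqrt(399.22) = 19.9805

|z| = 19.9805


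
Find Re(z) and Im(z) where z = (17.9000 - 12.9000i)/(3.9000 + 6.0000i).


Multiply by conjugate: (17.9000 - 12.9000i)(3.9000 - 6.0000i) / (3.9^2 + 6^2)
Numerator real = 17.9*3.9 - (12.9)*6 = -7.59
Numerator imag = -12.9*3.9 - 17.9*6 = -157.71
Denominator = 51.21
Re(z) = -7.59/51.21 = -0.1482
Im(z) = -157.71/51.21 = -3.0797

Re(z) = -0.1482, Im(z) = -3.0797


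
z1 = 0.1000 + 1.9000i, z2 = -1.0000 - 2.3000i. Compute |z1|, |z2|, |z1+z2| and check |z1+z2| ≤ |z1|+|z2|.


|z1| = sqrt(0.1^2 + 1.9^2) = sqrt(3.62) = 1.9026
|z2| = sqrt((-1)^2 + (-2.3)^2) = sqrt(6.29) = 2.5080
z1+z2 = -0.9000 - 0.4000i
|z1+z2| = sqrt(0.97) = 0.9849
|z1|+|z2| = 1.9026 + 2.5080 = 4.4106

|z1+z2| = 0.9849 ≤ |z1|+|z2| = 4.4106 (verified)


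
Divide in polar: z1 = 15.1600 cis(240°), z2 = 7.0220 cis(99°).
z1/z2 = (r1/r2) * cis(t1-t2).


r = 15.1600 / 7.0220 = 2.1589
theta = 240° - 99° = 141° = 141° (mod 360)

2.1589 cis(141°)


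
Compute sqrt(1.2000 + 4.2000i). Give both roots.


|z| = sqrt(1.44+17.64) = 4.3681
sqrt((|z|+a)/2) = sqrt((4.3681+1.2)/2) = sqrt(2.7840) = 1.6685
sqrt((|z|-a)/2) = sqrt((4.3681-1.2)/2) = sqrt(1.5840) = 1.2586

±(1.6685 + 1.2586i) i.e. 1.6685 + 1.2586i and -1.6685 - 1.2586i


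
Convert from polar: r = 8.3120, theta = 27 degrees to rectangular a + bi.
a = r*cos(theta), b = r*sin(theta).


a = 8.3120*cos(27°) = 8.3120*0.891 = 7.4060
b = 8.3120*sin(27°) = 8.3120*0.454 = 3.7736

7.4060 + 3.7736i


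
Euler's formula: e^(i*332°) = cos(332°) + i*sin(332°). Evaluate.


cos(332°) = 0.8829
sin(332°) = -0.4695

e^(i*332°) = 0.8829 - 0.4695i


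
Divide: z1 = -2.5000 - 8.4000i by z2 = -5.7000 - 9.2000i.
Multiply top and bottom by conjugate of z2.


Conjugate of z2 = -5.7000 + 9.2000i
Numerator: (-2.5000 - 8.4000i)(-5.7000 + 9.2000i) = 91.5300 + 24.8800i
Denominator: (-5.7)^2 + (-9.2)^2 = 117.13
Result = (91.5300 + 24.8800i)/117.13

0.7814 + 0.2124i


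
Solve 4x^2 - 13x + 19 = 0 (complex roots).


disc = (-13)^2 - 4*4*19 = 169 - 304 = -135
sqrt(|disc|) = sqrt(135) = 11.6190
Real part = 13/(2*4) = 1.6250
Imag part = 11.6190/(2*4) = 1.4524

1.6250 ± 1.4524i


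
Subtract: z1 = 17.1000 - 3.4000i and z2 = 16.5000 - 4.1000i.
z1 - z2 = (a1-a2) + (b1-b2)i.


Real: 17.1 - 16.5 = 0.6
Imag: -3.4 + 4.1 = 0.7

0.6000 + 0.7000i


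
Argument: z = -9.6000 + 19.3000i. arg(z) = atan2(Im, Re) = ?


Re = -9.6, Im = 19.3
arg = atan2(19.3, -9.6) = 116.4462 degrees

arg(z) = 116.4462 degrees


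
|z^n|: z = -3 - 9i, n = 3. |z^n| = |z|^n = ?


|z| = sqrt(9+81) = sqrt(90) = 9.4868
|z^3| = |z|^3 = (sqrt(90))^3 = 90*sqrt(90)

|z^3| = 90*sqrt(90) ≈ 853.8150


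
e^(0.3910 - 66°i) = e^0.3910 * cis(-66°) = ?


e^0.3910 = 1.4785
cos(-66°) = 0.4067
sin(-66°) = -0.9135
Real = 1.4785*0.4067 = 0.6013
Imag = 1.4785*(-0.9135) = -1.3506

0.6013 - 1.3506i


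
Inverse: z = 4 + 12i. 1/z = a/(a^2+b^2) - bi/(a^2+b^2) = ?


|z|^2 = 16+144 = 160
1/z = (4 - 12i)/160

1/z = 0.0250 - 0.0750i


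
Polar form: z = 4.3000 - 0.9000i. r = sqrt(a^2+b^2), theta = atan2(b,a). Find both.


r = sqrt(18.49+0.81) = sqrt(19.3) = 4.3932
theta = atan2(-0.9, 4.3) = -11.8215 degrees

r = 4.3932, theta = -11.8215 degrees


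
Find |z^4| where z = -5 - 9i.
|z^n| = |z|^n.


|z| = sqrt(25+81) = sqrt(106) = 10.2956
|z^4| = |z|^4 = (sqrt(106))^4 = 106^2 = 11236

|z^4| = 11236


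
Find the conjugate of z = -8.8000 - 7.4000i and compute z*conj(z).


z_bar = -8.8000 + 7.4000i
z*z_bar = (-8.8)^2 + (-7.4)^2 = 77.44 + 54.76 = 132.2

z_bar = -8.8000 + 7.4000i, z*z_bar = 132.2


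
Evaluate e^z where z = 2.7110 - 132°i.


e^2.7110 = 15.0443
cos(-132°) = -0.66913
sin(-132°) = -0.743145
Real = 15.0443*(-0.66913) = -10.0666
Imag = 15.0443*(-0.743145) = -11.1801

-10.0666 - 11.1801i


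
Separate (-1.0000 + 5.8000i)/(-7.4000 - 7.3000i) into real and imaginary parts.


Multiply by conjugate: (-1.0000 + 5.8000i)(-7.4000 + 7.3000i) / ((-7.4)^2 + (-7.3)^2)
Numerator real = -1*(-7.4) + 5.8*(-7.3) = -34.94
Numerator imag = 5.8*(-7.4) - (-1)*(-7.3) = -50.22
Denominator = 108.05
Re(z) = -34.94/108.05 = -0.3234
Im(z) = -50.22/108.05 = -0.4648

Re(z) = -0.3234, Im(z) = -0.4648


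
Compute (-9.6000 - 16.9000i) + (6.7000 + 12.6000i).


Real: -9.6 + 6.7 = -2.9
Imag: -16.9 + 12.6 = -4.3

-2.9000 - 4.3000i


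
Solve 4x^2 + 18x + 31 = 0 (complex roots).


disc = 18^2 - 4*4*31 = 324 - 496 = -172
sqrt(|disc|) = sqrt(172) = 13.1149
Real part = -18/(2*4) = -2.2500
Imag part = 13.1149/(2*4) = 1.6394

-2.2500 ± 1.6394i


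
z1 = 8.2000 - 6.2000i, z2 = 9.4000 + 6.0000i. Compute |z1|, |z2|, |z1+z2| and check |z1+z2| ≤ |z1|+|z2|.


|z1| = sqrt(8.2^2 + (-6.2)^2) = sqrt(105.68) = 10.2801
|z2| = sqrt(9.4^2 + 6^2) = sqrt(124.36) = 11.1517
z1+z2 = 17.6000 - 0.2000i
|z1+z2| = sqrt(309.8) = 17.6011
|z1|+|z2| = 10.2801 + 11.1517 = 21.4318

|z1+z2| = 17.6011 ≤ |z1|+|z2| = 21.4318 (verified)


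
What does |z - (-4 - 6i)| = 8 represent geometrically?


|z - z0| = r is a circle with center z0 and radius r.
Center = (-4, -6), radius = 8

Circle with center (-4, -6) and radius 8


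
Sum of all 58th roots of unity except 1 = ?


With w = e^(2*pi*i/58), all 58 of the 58th roots of unity w^0 = 1, w, ..., w^(57) sum to 0: 1 + w + ... + w^(57) = (1 - w^58)/(1 - w) = 0 since w^58 = 1, w ≠ 1.
Removing the root 1: w + w^2 + ... + w^(57) = 0 - 1 = -1

Sum = -1


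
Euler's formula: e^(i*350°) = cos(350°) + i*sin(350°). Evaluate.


cos(350°) = 0.9848
sin(350°) = -0.1736

e^(i*350°) = 0.9848 - 0.1736i


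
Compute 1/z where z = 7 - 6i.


|z|^2 = 49+36 = 85
1/z = (7 + 6i)/85

1/z = 0.0824 + 0.0706i


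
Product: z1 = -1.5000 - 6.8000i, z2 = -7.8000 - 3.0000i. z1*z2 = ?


Real = -1.5*(-7.8) - (-6.8)*(-3) = 11.7 - 20.4 = -8.7
Imag = -1.5*(-3) - (7.8)*(-6.8) = 4.5 + 53.04 = 57.54

-8.7000 + 57.5400i


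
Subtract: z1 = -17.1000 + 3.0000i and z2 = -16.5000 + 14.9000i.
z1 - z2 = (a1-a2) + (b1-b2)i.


Real: -17.1 + 16.5 = -0.6
Imag: 3 - 14.9 = -11.9

-0.6000 - 11.9000i


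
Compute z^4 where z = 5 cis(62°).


r^4 = 5^4 = 625
n*theta = 4*62° = 248° = 248° (mod 360)
a = 625*cos(248°) = -234.1291
b = 625*sin(248°) = -579.4899

625 cis(248°) = -234.1291 - 579.4899i


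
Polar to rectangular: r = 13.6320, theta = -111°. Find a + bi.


a = 13.6320*cos(-111°) = 13.6320*(-0.35837) = -4.8853
b = 13.6320*sin(-111°) = 13.6320*(-0.93358) = -12.7266

-4.8853 - 12.7266i


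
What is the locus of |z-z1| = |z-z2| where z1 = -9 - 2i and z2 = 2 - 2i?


Equal distances means the locus is the perpendicular bisector of z1 and z2.
Midpoint = ((-9+2)/2, (-2+(-2))/2) = (-3.5000, -2.0000)

Perpendicular bisector through (-3.5000, -2.0000)


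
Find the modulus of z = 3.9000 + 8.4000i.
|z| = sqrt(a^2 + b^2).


|z| = sqrt(3.9^2 + 8.4^2) = sqrt(15.21 + 70.56) = sqrt(85.77) = 9.2612

|z| = 9.2612


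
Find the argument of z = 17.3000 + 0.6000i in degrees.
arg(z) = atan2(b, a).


Re = 17.3, Im = 0.6
arg = atan2(0.6, 17.3) = 1.9863 degrees

arg(z) = 1.9863 degrees


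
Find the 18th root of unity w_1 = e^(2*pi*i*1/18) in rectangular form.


Angle = 360*1/18 = 20°
a = cos(20°) = 0.9397
b = sin(20°) = 0.3420

0.9397 + 0.3420i


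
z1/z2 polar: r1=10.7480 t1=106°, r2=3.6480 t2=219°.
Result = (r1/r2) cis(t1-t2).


r = 10.7480 / 3.6480 = 2.9463
theta = 106° - 219° = -113° = 247° (mod 360)

2.9463 cis(247°)


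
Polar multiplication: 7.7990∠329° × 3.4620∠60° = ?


r = 7.7990 * 3.4620 = 27.0001
theta = 329° + 60° = 389° = 29° (mod 360)

27.0001 cis(29°)


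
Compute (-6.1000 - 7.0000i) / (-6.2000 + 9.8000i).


Conjugate of z2 = -6.2000 - 9.8000i
Numerator: (-6.1000 - 7.0000i)(-6.2000 - 9.8000i) = -30.7800 + 103.1800i
Denominator: (-6.2)^2 + 9.8^2 = 134.48
Result = (-30.7800 + 103.1800i)/134.48

-0.2289 + 0.7673i


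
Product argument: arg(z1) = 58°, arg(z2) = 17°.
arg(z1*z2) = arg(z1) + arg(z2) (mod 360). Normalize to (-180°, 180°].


arg(z1*z2) = 58° + 17° = 75°
Normalized to (-180°, 180°]: 75°

75°


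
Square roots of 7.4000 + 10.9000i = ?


|z| = sqrt(54.76+118.81) = 13.1746
sqrt((|z|+a)/2) = sqrt((13.1746+7.4)/2) = sqrt(10.2873) = 3.2074
sqrt((|z|-a)/2) = sqrt((13.1746-7.4)/2) = sqrt(2.8873) = 1.6992

±(3.2074 + 1.6992i) i.e. 3.2074 + 1.6992i and -3.2074 - 1.6992i


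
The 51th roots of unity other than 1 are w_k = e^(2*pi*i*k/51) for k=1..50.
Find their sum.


With w = e^(2*pi*i/51), all 51 of the 51th roots of unity w^0 = 1, w, ..., w^(50) sum to 0: 1 + w + ... + w^(50) = (1 - w^51)/(1 - w) = 0 since w^51 = 1, w ≠ 1.
Removing the root 1: w + w^2 + ... + w^(50) = 0 - 1 = -1

Sum = -1


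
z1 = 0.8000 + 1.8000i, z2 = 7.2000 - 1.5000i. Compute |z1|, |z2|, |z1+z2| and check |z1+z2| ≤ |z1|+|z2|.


|z1| = sqrt(0.8^2 + 1.8^2) = sqrt(3.88) = 1.9698
|z2| = sqrt(7.2^2 + (-1.5)^2) = sqrt(54.09) = 7.3546
z1+z2 = 8.0000 + 0.3000i
|z1+z2| = sqrt(64.09) = 8.0056
|z1|+|z2| = 1.9698 + 7.3546 = 9.3244

|z1+z2| = 8.0056 ≤ |z1|+|z2| = 9.3244 (verified)


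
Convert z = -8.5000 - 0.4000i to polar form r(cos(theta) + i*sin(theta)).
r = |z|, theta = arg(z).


r = sqrt(72.25+0.16) = sqrt(72.41) = 8.5094
theta = atan2(-0.4, -8.5) = -177.3057 degrees

r = 8.5094, theta = -177.3057 degrees


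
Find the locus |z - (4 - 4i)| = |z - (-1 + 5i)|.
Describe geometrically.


Equal distances means the locus is the perpendicular bisector of z1 and z2.
Midpoint = ((4+(-1))/2, (-4+5)/2) = (1.5000, 0.5000)

Perpendicular bisector through (1.5000, 0.5000)


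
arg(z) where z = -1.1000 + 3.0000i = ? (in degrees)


Re = -1.1, Im = 3
arg = atan2(3, -1.1) = 110.1363 degrees

arg(z) = 110.1363 degrees


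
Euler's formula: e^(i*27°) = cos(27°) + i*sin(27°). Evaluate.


cos(27°) = 0.8910
sin(27°) = 0.4540

e^(i*27°) = 0.8910 + 0.4540i


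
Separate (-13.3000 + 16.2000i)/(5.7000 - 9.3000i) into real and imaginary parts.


Multiply by conjugate: (-13.3000 + 16.2000i)(5.7000 + 9.3000i) / (5.7^2 + (-9.3)^2)
Numerator real = -13.3*5.7 + 16.2*(-9.3) = -226.47
Numerator imag = 16.2*5.7 - (-13.3)*(-9.3) = -31.35
Denominator = 118.98
Re(z) = -226.47/118.98 = -1.9034
Im(z) = -31.35/118.98 = -0.2635

Re(z) = -1.9034, Im(z) = -0.2635


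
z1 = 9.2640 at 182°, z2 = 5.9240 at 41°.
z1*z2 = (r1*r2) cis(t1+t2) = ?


r = 9.2640 * 5.9240 = 54.8799
theta = 182° + 41° = 223° = 223° (mod 360)

54.8799 cis(223°)


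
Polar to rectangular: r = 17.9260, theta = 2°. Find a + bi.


a = 17.9260*cos(2°) = 17.9260*0.99939 = 17.9151
b = 17.9260*sin(2°) = 17.9260*0.0349 = 0.6256

17.9151 + 0.6256i


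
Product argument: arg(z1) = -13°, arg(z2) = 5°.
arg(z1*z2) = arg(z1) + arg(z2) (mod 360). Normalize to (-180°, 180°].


arg(z1*z2) = -13° + 5° = -8°
Normalized to (-180°, 180°]: -8°

-8°


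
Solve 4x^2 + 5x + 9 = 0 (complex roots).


disc = 5^2 - 4*4*9 = 25 - 144 = -119
sqrt(|disc|) = sqrt(119) = 10.9087
Real part = -5/(2*4) = -0.6250
Imag part = 10.9087/(2*4) = 1.3636

-0.6250 ± 1.3636i


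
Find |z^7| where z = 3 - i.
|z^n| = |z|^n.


|z| = sqrt(9+1) = sqrt(10) = 3.1623
|z^7| = |z|^7 = (sqrt(10))^7 = 10^3 * sqrt(10) = 1000*sqrt(10)

|z^7| = 1000*sqrt(10) ≈ 3162.2777


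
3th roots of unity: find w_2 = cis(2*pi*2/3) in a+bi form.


Angle = 360*2/3 = 240°
a = cos(240°) = -0.5000
b = sin(240°) = -0.8660

-0.5000 - 0.8660i


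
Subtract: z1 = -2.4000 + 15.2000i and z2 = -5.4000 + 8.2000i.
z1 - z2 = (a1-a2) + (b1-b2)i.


Real: -2.4 + 5.4 = 3
Imag: 15.2 - 8.2 = 7

3.0000 + 7.0000i


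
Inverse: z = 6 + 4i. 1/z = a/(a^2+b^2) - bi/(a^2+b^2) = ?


|z|^2 = 36+16 = 52
1/z = (6 - 4i)/52

1/z = 0.1154 - 0.0769i


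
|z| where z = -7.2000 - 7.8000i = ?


|z| = sqrt((-7.2)^2 + (-7.8)^2) = sqrt(51.84 + 60.84) = sqrt(112.68) = 10.6151

|z| = 10.6151


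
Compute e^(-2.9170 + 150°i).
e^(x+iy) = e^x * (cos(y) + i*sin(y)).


e^-2.9170 = 0.054096
cos(150°) = -0.866
sin(150°) = 0.5
Real = 0.054096*(-0.866) = -0.0468
Imag = 0.054096*0.5 = 0.0270

-0.0468 + 0.0270i


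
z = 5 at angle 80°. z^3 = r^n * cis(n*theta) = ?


r^3 = 5^3 = 125
n*theta = 3*80° = 240° = 240° (mod 360)
a = 125*cos(240°) = -62.5000
b = 125*sin(240°) = -108.2532

125 cis(240°) = -62.5000 - 108.2532i


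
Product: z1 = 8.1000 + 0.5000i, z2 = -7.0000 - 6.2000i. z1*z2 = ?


Real = 8.1*(-7) - 0.5*(-6.2) = -56.7 - (-3.1) = -53.6
Imag = 8.1*(-6.2) - (7)*0.5 = -50.22 - (3.5) = -53.72

-53.6000 - 53.7200i


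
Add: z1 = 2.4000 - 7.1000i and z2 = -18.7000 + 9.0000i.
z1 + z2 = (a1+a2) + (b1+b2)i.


Real: 2.4 - 18.7 = -16.3
Imag: -7.1 + 9 = 1.9

-16.3000 + 1.9000i


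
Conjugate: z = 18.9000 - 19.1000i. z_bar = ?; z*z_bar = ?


z_bar = 18.9000 + 19.1000i
z*z_bar = 18.9^2 + (-19.1)^2 = 357.21 + 364.81 = 722.02

z_bar = 18.9000 + 19.1000i, z*z_bar = 722.02


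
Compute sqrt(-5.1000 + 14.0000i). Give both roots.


|z| = sqrt(26.01+196) = 14.9000
sqrt((|z|+a)/2) = sqrt((14.9000+(-5.1))/2) = sqrt(4.9000) = 2.2136
sqrt((|z|-a)/2) = sqrt((14.9000-(-5.1))/2) = sqrt(10.0000) = 3.1623

±(2.2136 + 3.1623i) i.e. 2.2136 + 3.1623i and -2.2136 - 3.1623i


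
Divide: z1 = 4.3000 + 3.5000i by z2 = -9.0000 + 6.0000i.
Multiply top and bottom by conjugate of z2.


Conjugate of z2 = -9.0000 - 6.0000i
Numerator: (4.3000 + 3.5000i)(-9.0000 - 6.0000i) = -17.7000 - 57.3000i
Denominator: (-9)^2 + 6^2 = 117
Result = (-17.7000 - 57.3000i)/117

-0.1513 - 0.4897i


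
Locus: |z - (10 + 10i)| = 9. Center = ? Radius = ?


|z - z0| = r is a circle with center z0 and radius r.
Center = (10, 10), radius = 9

Circle with center (10, 10) and radius 9


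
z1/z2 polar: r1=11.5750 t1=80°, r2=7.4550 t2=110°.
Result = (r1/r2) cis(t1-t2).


r = 11.5750 / 7.4550 = 1.5526
theta = 80° - 110° = -30° = 330° (mod 360)

1.5526 cis(330°)


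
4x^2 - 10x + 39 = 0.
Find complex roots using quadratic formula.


disc = (-10)^2 - 4*4*39 = 100 - 624 = -524
sqrt(|disc|) = sqrt(524) = 22.8910
Real part = 10/(2*4) = 1.2500
Imag part = 22.8910/(2*4) = 2.8614

1.2500 ± 2.8614i


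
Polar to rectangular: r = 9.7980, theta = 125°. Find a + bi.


a = 9.7980*cos(125°) = 9.7980*(-0.57358) = -5.6199
b = 9.7980*sin(125°) = 9.7980*0.819152 = 8.0261

-5.6199 + 8.0261i


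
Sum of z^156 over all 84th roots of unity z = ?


The roots are w_k = w^k with w = e^(2*pi*i/84), and (w^k)^156 = (w^156)^k.
So S = 1 + u + u^2 + ... + u^(83) with u = w^156.
156 = 1*84 + 72, so 156 is not a multiple of 84: u = (w^84)^1 * w^72 = w^72 ≠ 1 (w is a primitive 84th root), while u^84 = (w^84)^156 = 1.
Geometric series: S = (1 - u^84)/(1 - u) = (1 - 1)/(1 - u) = 0

S = 0


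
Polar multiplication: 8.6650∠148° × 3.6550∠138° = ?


r = 8.6650 * 3.6550 = 31.6706
theta = 148° + 138° = 286° = 286° (mod 360)

31.6706 cis(286°)


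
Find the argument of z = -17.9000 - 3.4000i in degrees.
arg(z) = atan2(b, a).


Re = -17.9, Im = -3.4
arg = atan2(-3.4, -17.9) = -169.2451 degrees

arg(z) = -169.2451 degrees


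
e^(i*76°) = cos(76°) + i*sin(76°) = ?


cos(76°) = 0.2419
sin(76°) = 0.9703

e^(i*76°) = 0.2419 + 0.9703i


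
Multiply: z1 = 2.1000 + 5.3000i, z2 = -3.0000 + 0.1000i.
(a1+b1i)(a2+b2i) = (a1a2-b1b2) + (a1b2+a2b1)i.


Real = 2.1*(-3) - 5.3*0.1 = -6.3 - 0.53 = -6.83
Imag = 2.1*0.1 - (3)*5.3 = 0.21 - (15.9) = -15.69

-6.8300 - 15.6900i


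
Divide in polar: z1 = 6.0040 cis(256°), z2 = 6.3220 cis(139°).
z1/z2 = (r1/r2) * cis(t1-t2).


r = 6.0040 / 6.3220 = 0.9497
theta = 256° - 139° = 117° = 117° (mod 360)

0.9497 cis(117°)


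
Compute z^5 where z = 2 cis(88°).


r^5 = 2^5 = 32
n*theta = 5*88° = 440° = 80° (mod 360)
a = 32*cos(80°) = 5.5567
b = 32*sin(80°) = 31.5138

32 cis(80°) = 5.5567 + 31.5138i


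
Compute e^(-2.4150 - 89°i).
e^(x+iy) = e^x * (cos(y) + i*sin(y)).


e^-2.4150 = 0.0894
cos(-89°) = 0.0175
sin(-89°) = -0.9998
Real = 0.0894*0.0175 = 0.0016
Imag = 0.0894*(-0.9998) = -0.0894

0.0016 - 0.0894i


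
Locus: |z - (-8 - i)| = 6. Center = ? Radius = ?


|z - z0| = r is a circle with center z0 and radius r.
Center = (-8, -1), radius = 6

Circle with center (-8, -1) and radius 6


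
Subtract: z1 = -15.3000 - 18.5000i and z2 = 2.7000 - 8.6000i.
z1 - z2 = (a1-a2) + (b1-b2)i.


Real: -15.3 - 2.7 = -18
Imag: -18.5 + 8.6 = -9.9

-18.0000 - 9.9000i


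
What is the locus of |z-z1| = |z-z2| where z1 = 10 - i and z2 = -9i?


Equal distances means the locus is the perpendicular bisector of z1 and z2.
Midpoint = ((10+0)/2, (-1+(-9))/2) = (5.0000, -5.0000)

Perpendicular bisector through (5.0000, -5.0000)


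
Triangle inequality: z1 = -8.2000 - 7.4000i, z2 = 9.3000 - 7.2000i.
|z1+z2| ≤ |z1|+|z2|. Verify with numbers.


|z1| = sqrt((-8.2)^2 + (-7.4)^2) = sqrt(122) = 11.0454
|z2| = sqrt(9.3^2 + (-7.2)^2) = sqrt(138.33) = 11.7614
z1+z2 = 1.1000 - 14.6000i
|z1+z2| = sqrt(214.37) = 14.6414
|z1|+|z2| = 11.0454 + 11.7614 = 22.8068

|z1+z2| = 14.6414 ≤ |z1|+|z2| = 22.8068 (verified)


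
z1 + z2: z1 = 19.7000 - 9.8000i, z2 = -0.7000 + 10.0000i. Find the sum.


Real: 19.7 - 0.7 = 19
Imag: -9.8 + 10 = 0.2

19.0000 + 0.2000i


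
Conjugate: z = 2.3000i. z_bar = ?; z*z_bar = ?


z_bar = -2.3000i
z*z_bar = 0^2 + 2.3^2 = 0 + 5.29 = 5.29

z_bar = -2.3000i, z*z_bar = 5.29


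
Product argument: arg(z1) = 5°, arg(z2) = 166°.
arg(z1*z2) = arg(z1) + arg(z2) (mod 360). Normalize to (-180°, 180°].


arg(z1*z2) = 5° + 166° = 171°
Normalized to (-180°, 180°]: 171°

171°


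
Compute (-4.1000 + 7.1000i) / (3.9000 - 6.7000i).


Conjugate of z2 = 3.9000 + 6.7000i
Numerator: (-4.1000 + 7.1000i)(3.9000 + 6.7000i) = -63.5600 + 0.2200i
Denominator: 3.9^2 + (-6.7)^2 = 60.1
Result = (-63.5600 + 0.2200i)/60.1

-1.0576 + 0.0037i
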